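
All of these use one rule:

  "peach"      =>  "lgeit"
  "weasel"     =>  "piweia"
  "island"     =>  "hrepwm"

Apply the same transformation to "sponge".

ikrstw

The word is reversed, then every letter is shifted forward by 4.
Applying it to sponge: reverse → egnops; then shift: e+4=i, g+4=k, n+4=r, o+4=s, p+4=t, s+4=w.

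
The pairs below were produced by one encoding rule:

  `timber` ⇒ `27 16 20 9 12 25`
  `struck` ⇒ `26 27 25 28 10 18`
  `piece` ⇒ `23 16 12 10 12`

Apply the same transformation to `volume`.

Each letter is replaced by its alphabet position (a=1..z=26) + 7.
Applying it to volume: v=22→29, o=15→22, l=12→19, u=21→28, m=13→20, e=5→12.

29 22 19 28 20 12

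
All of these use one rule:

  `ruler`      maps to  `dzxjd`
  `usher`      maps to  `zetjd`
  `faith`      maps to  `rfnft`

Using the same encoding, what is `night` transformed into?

znstf

The shift depends on letter class: consonant r→d is +12, but vowel u→z is +5. Two shifts are in play — +5 for a/e/i/o/u, +12 for every other letter.
Applying it to night: n(cons)+12=z, i(vowel)+5=n, g(cons)+12=s, h(cons)+12=t, t(cons)+12=f.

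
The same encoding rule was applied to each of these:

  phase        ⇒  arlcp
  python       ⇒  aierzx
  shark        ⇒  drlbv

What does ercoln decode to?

Shifts by position in phase: pos 0: p→a (+11), pos 1: h→r (+10), pos 2: a→l (+11), pos 3: s→c (+10) — repeating every 2. The shifts repeat in a cycle of length 2: positions 0,1,… shift by +11, +10, then the pattern repeats.
Reversing it on ercoln: e−11=t, r−10=h, c−11=r, o−10=e, l−11=a, n−10=d.

thread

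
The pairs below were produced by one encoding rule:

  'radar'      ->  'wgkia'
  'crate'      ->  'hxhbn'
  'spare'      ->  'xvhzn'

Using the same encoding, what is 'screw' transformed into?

xiymf

Letter i (0-indexed) is shifted by i+5, so successive shifts are 5, 6, 7, ….
On screw: s+5=x, c+6=i, r+7=y, e+8=m, w+9=f.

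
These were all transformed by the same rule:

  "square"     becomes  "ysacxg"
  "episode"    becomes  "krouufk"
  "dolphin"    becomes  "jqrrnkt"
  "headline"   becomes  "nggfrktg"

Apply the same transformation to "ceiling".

igonopm

Shifts by position in square: pos 0: s→y (+6), pos 1: q→s (+2), pos 2: u→a (+6), pos 3: a→c (+2) — repeating every 2. The shifts repeat in a cycle of length 2: positions 0,1,… shift by +6, +2, then the pattern repeats.
Applying it to ceiling: c+6=i, e+2=g, i+6=o, l+2=n, i+6=o, n+2=p, g+6=m.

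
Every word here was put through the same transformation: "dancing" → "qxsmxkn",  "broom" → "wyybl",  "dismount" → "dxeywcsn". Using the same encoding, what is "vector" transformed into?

The output letters match the input read backwards, each shifted +10: dancing reversed is gnicnad. Two steps: reverse the string, then apply a Caesar shift of +10.
For vector: reverse → rotcev; then shift: r+10=b, o+10=y, t+10=d, c+10=m, e+10=o, v+10=f.

bydmof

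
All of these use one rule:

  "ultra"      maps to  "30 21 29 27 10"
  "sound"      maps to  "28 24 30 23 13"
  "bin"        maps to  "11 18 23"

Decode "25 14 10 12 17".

u is letter #21 and maps to 30: an offset of 9. The number is (letter's place in the alphabet, a=1) + 9.
Undoing it on 25 14 10 12 17: 25→(25−9)÷1=16=p, 14→(14−9)÷1=5=e, 10→(10−9)÷1=1=a, 12→(12−9)÷1=3=c, 17→(17−9)÷1=8=h.

peach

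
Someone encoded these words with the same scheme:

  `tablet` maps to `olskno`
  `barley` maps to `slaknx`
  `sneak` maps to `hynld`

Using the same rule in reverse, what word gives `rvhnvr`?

t(19)→o(14) and a(0)→l(11) fit y≡7x+11 (mod 26); the inverse of 7 mod 26 is 15. Treating letters as 0–25, the rule is x ↦ 7x + 11 (mod 26).
Undoing it on rvhnvr: r(17)→15·(17−11)≡12=m; v(21)→15·(21−11)≡20=u; h(7)→15·(7−11)≡18=s; n(13)→15·(13−11)≡4=e; v(21)→15·(21−11)≡20=u; r(17)→15·(17−11)≡12=m (all mod 26).

museum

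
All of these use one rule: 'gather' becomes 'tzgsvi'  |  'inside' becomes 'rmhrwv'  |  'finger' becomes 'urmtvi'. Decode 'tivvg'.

Each pair mirrors across the alphabet (g↔t, a↔z, t↔g): positions sum to 25. Each letter is replaced by its mirror in the alphabet: a↔z, b↔y, c↔x, and so on (the Atbash cipher).
Undoing it on tivvg: t↔g, i↔r, v↔e, v↔e, g↔t.

greet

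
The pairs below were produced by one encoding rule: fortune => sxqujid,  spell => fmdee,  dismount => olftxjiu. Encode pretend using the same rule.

This is an affine cipher: with a=0,…,z=25, each position x becomes (15x+21) mod 26.
Applying it to pretend: p(15)→15·15+21≡12=m; r(17)→15·17+21≡16=q; e(4)→15·4+21≡3=d; t(19)→15·19+21≡20=u; e(4)→15·4+21≡3=d; n(13)→15·13+21≡8=i; d(3)→15·3+21≡14=o (all mod 26).

mqdudio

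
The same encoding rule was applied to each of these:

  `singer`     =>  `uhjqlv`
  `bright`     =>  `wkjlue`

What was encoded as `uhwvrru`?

rooster

Read the word backwards and shift each letter +3.
Decoding uhwvrru: shift back: u−3=r, h−3=e, w−3=t, v−3=s, r−3=o, r−3=o, u−3=r → retsoor; then reverse → rooster.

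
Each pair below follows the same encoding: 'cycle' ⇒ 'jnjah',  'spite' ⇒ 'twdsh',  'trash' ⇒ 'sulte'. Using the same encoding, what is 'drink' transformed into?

c(2)→j(9) and y(24)→n(13) fit y≡25x+11 (mod 26); the inverse of 25 mod 26 is 25. Treating letters as 0–25, the rule is x ↦ 25x + 11 (mod 26).
Applying it to drink: d(3)→25·3+11≡8=i; r(17)→25·17+11≡20=u; i(8)→25·8+11≡3=d; n(13)→25·13+11≡24=y; k(10)→25·10+11≡1=b (all mod 26).

iudyb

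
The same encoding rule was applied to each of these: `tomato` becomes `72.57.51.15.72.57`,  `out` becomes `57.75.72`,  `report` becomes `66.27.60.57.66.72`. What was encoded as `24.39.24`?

did

t(#20)→72 and o(#15)→57: differences scale by 3, so n = 3·pos + 12. Each letter becomes 3×(its alphabet position, a=1..z=26) + 12.
Reversing it on 24.39.24: 24→(24−12)÷3=4=d, 39→(39−12)÷3=9=i, 24→(24−12)÷3=4=d.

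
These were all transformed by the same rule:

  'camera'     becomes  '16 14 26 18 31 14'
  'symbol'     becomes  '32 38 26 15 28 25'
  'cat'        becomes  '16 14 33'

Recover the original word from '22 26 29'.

c is letter #3 and maps to 16: an offset of 13. Each letter is replaced by its alphabet position (a=1..z=26) + 13.
Undoing it on 22 26 29: 22→(22−13)÷1=9=i, 26→(26−13)÷1=13=m, 29→(29−13)÷1=16=p.

imp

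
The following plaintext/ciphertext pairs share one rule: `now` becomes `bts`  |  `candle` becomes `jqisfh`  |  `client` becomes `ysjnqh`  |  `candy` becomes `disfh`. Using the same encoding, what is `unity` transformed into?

Read the word backwards and shift each letter +5.
Applying it to unity: reverse → ytinu; then shift: y+5=d, t+5=y, i+5=n, n+5=s, u+5=z.

dynsz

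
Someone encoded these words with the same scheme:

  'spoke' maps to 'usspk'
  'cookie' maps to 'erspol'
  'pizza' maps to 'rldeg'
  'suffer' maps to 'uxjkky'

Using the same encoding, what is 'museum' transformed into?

oxwjat

In spoke: s→u is +2, p→s is +3, o→s is +4, k→p is +5 — the shift increases by 1 each position. Letter i (0-indexed) is shifted by i+2, so successive shifts are 2, 3, 4, ….
On museum: m+2=o, u+3=x, s+4=w, e+5=j, u+6=a, m+7=t.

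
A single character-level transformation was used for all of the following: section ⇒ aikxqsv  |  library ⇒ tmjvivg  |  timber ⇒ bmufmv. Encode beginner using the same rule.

Shifts by position in section: pos 0: s→a (+8), pos 1: e→i (+4), pos 2: c→k (+8), pos 3: t→x (+4) — repeating every 2. The shifts repeat in a cycle of length 2: positions 0,1,… shift by +8, +4, then the pattern repeats.
Applying it to beginner: b+8=j, e+4=i, g+8=o, i+4=m, n+8=v, n+4=r, e+8=m, r+4=v.

jiomvrmv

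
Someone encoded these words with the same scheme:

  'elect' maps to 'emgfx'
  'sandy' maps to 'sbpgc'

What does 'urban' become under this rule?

Letter i (0-indexed) is shifted by i+0, so successive shifts are 0, 1, 2, ….
On urban: u+0=u, r+1=s, b+2=d, a+3=d, n+4=r.

usddr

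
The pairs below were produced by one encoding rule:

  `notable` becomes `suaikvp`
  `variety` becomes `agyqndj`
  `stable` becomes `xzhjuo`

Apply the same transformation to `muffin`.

Letter i (0-indexed) is shifted by i+5, so successive shifts are 5, 6, 7, ….
For muffin: m+5=r, u+6=a, f+7=m, f+8=n, i+9=r, n+10=x.

ramnrx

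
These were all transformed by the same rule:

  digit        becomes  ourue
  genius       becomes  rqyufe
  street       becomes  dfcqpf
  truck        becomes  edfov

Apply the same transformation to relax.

Shifts by position in digit: pos 0: d→o (+11), pos 1: i→u (+12), pos 2: g→r (+11), pos 3: i→u (+12) — repeating every 2. It's a Vigenère-style cipher with numeric key [11,12]: position i shifts by key[i mod 2].
Applying it to relax: r+11=c, e+12=q, l+11=w, a+12=m, x+11=i.

cqwmi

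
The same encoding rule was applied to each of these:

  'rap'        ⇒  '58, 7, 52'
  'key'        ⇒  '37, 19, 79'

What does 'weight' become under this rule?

73, 19, 31, 25, 28, 64

The formula is n = 3×(alphabet index, a=1) + 4.
Applying it to weight: w=23→73, e=5→19, i=9→31, g=7→25, h=8→28, t=20→64.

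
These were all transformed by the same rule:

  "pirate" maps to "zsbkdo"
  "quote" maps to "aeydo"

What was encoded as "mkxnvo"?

candle

Compare letters: p→z is +10, i→s is +10, r→b is +10 — a constant shift. This is a Caesar cipher with shift 10.
Reversing it on mkxnvo: m−10=c, k−10=a, x−10=n, n−10=d, v−10=l, o−10=e.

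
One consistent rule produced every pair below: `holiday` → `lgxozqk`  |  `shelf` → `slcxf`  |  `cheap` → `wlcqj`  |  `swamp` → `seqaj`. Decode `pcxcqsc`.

release

h(7)→l(11) and o(14)→g(6) fit y≡3x+16 (mod 26); the inverse of 3 mod 26 is 9. Each letter's alphabet position (a=0..z=25) is mapped through 3·x+16 mod 26 — an affine cipher.
Reversing it on pcxcqsc: p(15)→9·(15−16)≡17=r; c(2)→9·(2−16)≡4=e; x(23)→9·(23−16)≡11=l; c(2)→9·(2−16)≡4=e; q(16)→9·(16−16)≡0=a; s(18)→9·(18−16)≡18=s; c(2)→9·(2−16)≡4=e (all mod 26).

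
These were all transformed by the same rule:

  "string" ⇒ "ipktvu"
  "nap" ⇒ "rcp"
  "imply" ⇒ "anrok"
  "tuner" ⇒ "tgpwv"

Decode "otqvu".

Read the word backwards and shift each letter +2.
Reversing it on otqvu: shift back: o−2=m, t−2=r, q−2=o, v−2=t, u−2=s → mrots; then reverse → storm.

storm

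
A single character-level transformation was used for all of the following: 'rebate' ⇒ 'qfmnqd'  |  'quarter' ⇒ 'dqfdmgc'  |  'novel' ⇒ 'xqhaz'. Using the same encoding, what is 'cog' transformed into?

The output letters match the input read backwards, each shifted +12: rebate reversed is etaber. The word is reversed, then every letter is shifted forward by 12.
For cog: reverse → goc; then shift: g+12=s, o+12=a, c+12=o.

sao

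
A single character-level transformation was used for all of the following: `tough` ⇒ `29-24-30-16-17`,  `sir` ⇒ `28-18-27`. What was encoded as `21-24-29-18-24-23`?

Each letter is replaced by its alphabet position (a=1..z=26) + 9.
Undoing it on 21-24-29-18-24-23: 21→(21−9)÷1=12=l, 24→(24−9)÷1=15=o, 29→(29−9)÷1=20=t, 18→(18−9)÷1=9=i, 24→(24−9)÷1=15=o, 23→(23−9)÷1=14=n.

lotion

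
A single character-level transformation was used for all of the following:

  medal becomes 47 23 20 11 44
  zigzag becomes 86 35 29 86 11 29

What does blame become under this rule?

14 44 11 47 23

m(#13)→47 and e(#5)→23: differences scale by 3, so n = 3·pos + 8. Each letter becomes 3×(its alphabet position, a=1..z=26) + 8.
Applying it to blame: b=2→14, l=12→44, a=1→11, m=13→47, e=5→23.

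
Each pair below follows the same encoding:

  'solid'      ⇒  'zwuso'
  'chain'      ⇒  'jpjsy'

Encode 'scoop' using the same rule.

zkxya

In solid: s→z is +7, o→w is +8, l→u is +9, i→s is +10 — the shift increases by 1 each position. Each letter shifts forward by (position + 7), i.e. 7, 8, 9, … — the shift grows by one for each successive letter.
For scoop: s+7=z, c+8=k, o+9=x, o+10=y, p+11=a.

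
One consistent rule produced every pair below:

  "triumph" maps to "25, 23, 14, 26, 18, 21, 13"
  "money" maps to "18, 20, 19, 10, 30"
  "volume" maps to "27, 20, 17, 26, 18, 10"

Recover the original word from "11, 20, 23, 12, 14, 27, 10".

t is letter #20 and maps to 25: an offset of 5. Each letter is replaced by its alphabet position (a=1..z=26) + 5.
Decoding 11, 20, 23, 12, 14, 27, 10: 11→(11−5)÷1=6=f, 20→(20−5)÷1=15=o, 23→(23−5)÷1=18=r, 12→(12−5)÷1=7=g, 14→(14−5)÷1=9=i, 27→(27−5)÷1=22=v, 10→(10−5)÷1=5=e.

forgive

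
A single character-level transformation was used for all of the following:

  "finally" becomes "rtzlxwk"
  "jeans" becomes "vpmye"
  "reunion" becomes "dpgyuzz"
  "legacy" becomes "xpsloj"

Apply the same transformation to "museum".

yfepgx

Shifts by position in finally: pos 0: f→r (+12), pos 1: i→t (+11), pos 2: n→z (+12), pos 3: a→l (+11) — repeating every 2. The shifts repeat in a cycle of length 2: positions 0,1,… shift by +12, +11, then the pattern repeats.
Applying it to museum: m+12=y, u+11=f, s+12=e, e+11=p, u+12=g, m+11=x.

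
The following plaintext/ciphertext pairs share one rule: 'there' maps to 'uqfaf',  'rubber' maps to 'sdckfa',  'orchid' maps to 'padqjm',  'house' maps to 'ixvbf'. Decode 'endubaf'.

Shifts by position in there: pos 0: t→u (+1), pos 1: h→q (+9), pos 2: e→f (+1), pos 3: r→a (+9) — repeating every 2. The shifts repeat in a cycle of length 2: positions 0,1,… shift by +1, +9, then the pattern repeats.
Reversing it on endubaf: e−1=d, n−9=e, d−1=c, u−9=l, b−1=a, a−9=r, f−1=e.

declare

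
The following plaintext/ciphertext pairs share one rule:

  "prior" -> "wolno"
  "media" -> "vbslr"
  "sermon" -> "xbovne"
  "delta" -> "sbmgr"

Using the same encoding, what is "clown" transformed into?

jmnhe

p(15)→w(22) and r(17)→o(14) fit y≡9x+17 (mod 26); the inverse of 9 mod 26 is 3. This is an affine cipher: with a=0,…,z=25, each position x becomes (9x+17) mod 26.
Applying it to clown: c(2)→9·2+17≡9=j; l(11)→9·11+17≡12=m; o(14)→9·14+17≡13=n; w(22)→9·22+17≡7=h; n(13)→9·13+17≡4=e (all mod 26).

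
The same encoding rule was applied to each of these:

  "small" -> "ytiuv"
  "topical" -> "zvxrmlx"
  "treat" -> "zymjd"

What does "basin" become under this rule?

Letter i (0-indexed) is shifted by i+6, so successive shifts are 6, 7, 8, ….
For basin: b+6=h, a+7=h, s+8=a, i+9=r, n+10=x.

hharx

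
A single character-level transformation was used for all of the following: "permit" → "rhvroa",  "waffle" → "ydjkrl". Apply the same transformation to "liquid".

nluzok

The shift increases by 1 at each position, starting from +2: 2, 3, 4, ….
Applying it to liquid: l+2=n, i+3=l, q+4=u, u+5=z, i+6=o, d+7=k.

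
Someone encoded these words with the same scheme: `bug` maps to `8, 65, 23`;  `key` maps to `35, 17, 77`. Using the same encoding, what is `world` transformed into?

b(#2)→8 and u(#21)→65: differences scale by 3, so n = 3·pos + 2. Each letter becomes 3×(its alphabet position, a=1..z=26) + 2.
For world: w=23→71, o=15→47, r=18→56, l=12→38, d=4→14.

71, 47, 56, 38, 14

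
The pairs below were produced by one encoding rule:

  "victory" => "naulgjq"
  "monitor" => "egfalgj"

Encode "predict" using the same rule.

Each letter is shifted forward by 18 in the alphabet (a Caesar shift of +18).
Applying it to predict: p+18=h, r+18=j, e+18=w, d+18=v, i+18=a, c+18=u, t+18=l.

hjwvaul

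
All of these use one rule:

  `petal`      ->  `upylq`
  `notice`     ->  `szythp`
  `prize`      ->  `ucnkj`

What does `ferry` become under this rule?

kpwcd

It's a Vigenère-style cipher with numeric key [5,11]: position i shifts by key[i mod 2].
Applying it to ferry: f+5=k, e+11=p, r+5=w, r+11=c, y+5=d.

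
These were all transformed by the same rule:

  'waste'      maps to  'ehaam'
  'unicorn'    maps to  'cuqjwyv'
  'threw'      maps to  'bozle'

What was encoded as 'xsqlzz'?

pliers

Shifts by position in waste: pos 0: w→e (+8), pos 1: a→h (+7), pos 2: s→a (+8), pos 3: t→a (+7) — repeating every 2. A repeating key of period 2 is used — shifts +8, +7 over and over.
Undoing it on xsqlzz: x−8=p, s−7=l, q−8=i, l−7=e, z−8=r, z−7=s.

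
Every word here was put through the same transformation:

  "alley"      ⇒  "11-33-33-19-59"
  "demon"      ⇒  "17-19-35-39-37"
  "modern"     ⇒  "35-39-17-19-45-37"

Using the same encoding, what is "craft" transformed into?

15-45-11-21-49

The formula is n = 2×(alphabet index, a=1) + 9.
Applying it to craft: c=3→15, r=18→45, a=1→11, f=6→21, t=20→49.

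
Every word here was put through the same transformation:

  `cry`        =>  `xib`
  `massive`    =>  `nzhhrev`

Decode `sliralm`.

horizon

Each pair mirrors across the alphabet (c↔x, r↔i, y↔b): positions sum to 25. Letters are reflected about the middle of the alphabet (position → 25−position): Atbash.
Reversing it on sliralm: s↔h, l↔o, i↔r, r↔i, a↔z, l↔o, m↔n.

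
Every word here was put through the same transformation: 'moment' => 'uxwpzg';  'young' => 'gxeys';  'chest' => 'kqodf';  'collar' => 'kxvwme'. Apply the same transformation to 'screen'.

In moment: m→u is +8, o→x is +9, m→w is +10, e→p is +11 — the shift increases by 1 each position. The shift increases by 1 at each position, starting from +8: 8, 9, 10, ….
On screen: s+8=a, c+9=l, r+10=b, e+11=p, e+12=q, n+13=a.

albpqa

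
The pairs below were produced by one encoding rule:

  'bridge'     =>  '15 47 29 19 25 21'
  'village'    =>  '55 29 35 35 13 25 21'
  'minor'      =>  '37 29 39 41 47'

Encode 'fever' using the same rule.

23 21 55 21 47

b(#2)→15 and r(#18)→47: differences scale by 2, so n = 2·pos + 11. Each letter becomes 2×(its alphabet position, a=1..z=26) + 11.
For fever: f=6→23, e=5→21, v=22→55, e=5→21, r=18→47.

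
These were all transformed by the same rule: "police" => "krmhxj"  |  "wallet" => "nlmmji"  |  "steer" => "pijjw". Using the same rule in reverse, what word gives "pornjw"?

p(15)→k(10) and o(14)→r(17) fit y≡19x+11 (mod 26); the inverse of 19 mod 26 is 11. Each letter's alphabet position (a=0..z=25) is mapped through 19·x+11 mod 26 — an affine cipher.
Decoding pornjw: p(15)→11·(15−11)≡18=s; o(14)→11·(14−11)≡7=h; r(17)→11·(17−11)≡14=o; n(13)→11·(13−11)≡22=w; j(9)→11·(9−11)≡4=e; w(22)→11·(22−11)≡17=r (all mod 26).

shower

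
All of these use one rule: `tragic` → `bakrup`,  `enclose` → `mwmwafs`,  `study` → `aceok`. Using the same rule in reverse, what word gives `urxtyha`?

The shift increases by 1 at each position, starting from +8: 8, 9, 10, ….
Decoding urxtyha: u−8=m, r−9=i, x−10=n, t−11=i, y−12=m, h−13=u, a−14=m.

minimum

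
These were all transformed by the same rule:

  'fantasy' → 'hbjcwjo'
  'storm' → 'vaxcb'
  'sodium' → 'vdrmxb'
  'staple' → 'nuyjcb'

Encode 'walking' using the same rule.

The output letters match the input read backwards, each shifted +9: fantasy reversed is ysatnaf. The word is reversed, then every letter is shifted forward by 9.
For walking: reverse → gniklaw; then shift: g+9=p, n+9=w, i+9=r, k+9=t, l+9=u, a+9=j, w+9=f.

pwrtujf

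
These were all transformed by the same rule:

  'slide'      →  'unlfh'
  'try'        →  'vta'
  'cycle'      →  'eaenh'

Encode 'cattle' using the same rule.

The shift depends on letter class: consonant s→u is +2, but vowel i→l is +3. The rule splits by letter class: vowels +3, consonants +2.
Applying it to cattle: c(cons)+2=e, a(vowel)+3=d, t(cons)+2=v, t(cons)+2=v, l(cons)+2=n, e(vowel)+3=h.

edvvnh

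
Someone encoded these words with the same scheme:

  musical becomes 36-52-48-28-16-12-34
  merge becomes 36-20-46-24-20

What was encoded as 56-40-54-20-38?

m(#13)→36 and u(#21)→52: differences scale by 2, so n = 2·pos + 10. With a=1..z=26, the number is 2·pos + 10.
Decoding 56-40-54-20-38: 56→(56−10)÷2=23=w, 40→(40−10)÷2=15=o, 54→(54−10)÷2=22=v, 20→(20−10)÷2=5=e, 38→(38−10)÷2=14=n.

woven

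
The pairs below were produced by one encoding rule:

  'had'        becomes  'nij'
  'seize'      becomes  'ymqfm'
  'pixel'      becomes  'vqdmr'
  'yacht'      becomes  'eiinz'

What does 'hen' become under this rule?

The shift depends on letter class: consonant h→n is +6, but vowel a→i is +8. Two shifts are in play — +8 for a/e/i/o/u, +6 for every other letter.
Applying it to hen: h(cons)+6=n, e(vowel)+8=m, n(cons)+6=t.

nmt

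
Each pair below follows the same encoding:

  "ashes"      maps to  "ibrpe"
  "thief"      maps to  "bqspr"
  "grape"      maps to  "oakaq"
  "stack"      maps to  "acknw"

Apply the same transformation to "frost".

In ashes: a→i is +8, s→b is +9, h→r is +10, e→p is +11 — the shift increases by 1 each position. Each letter shifts forward by (position + 8), i.e. 8, 9, 10, … — the shift grows by one for each successive letter.
Applying it to frost: f+8=n, r+9=a, o+10=y, s+11=d, t+12=f.

naydf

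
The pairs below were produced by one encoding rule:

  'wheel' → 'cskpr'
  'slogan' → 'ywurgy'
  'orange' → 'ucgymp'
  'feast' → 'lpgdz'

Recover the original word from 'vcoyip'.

prince

A repeating key of period 2 is used — shifts +6, +11 over and over.
Decoding vcoyip: v−6=p, c−11=r, o−6=i, y−11=n, i−6=c, p−11=e.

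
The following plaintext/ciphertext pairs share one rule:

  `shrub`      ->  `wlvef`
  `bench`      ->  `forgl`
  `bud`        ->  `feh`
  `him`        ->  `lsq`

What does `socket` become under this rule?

The rule splits by letter class: vowels +10, consonants +4.
Applying it to socket: s(cons)+4=w, o(vowel)+10=y, c(cons)+4=g, k(cons)+4=o, e(vowel)+10=o, t(cons)+4=x.

wygoox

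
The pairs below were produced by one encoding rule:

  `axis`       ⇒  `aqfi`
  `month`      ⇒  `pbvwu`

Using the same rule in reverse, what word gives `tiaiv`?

The word is reversed, then every letter is shifted forward by 8.
Reversing it on tiaiv: shift back: t−8=l, i−8=a, a−8=s, i−8=a, v−8=n → lasan; then reverse → nasal.

nasal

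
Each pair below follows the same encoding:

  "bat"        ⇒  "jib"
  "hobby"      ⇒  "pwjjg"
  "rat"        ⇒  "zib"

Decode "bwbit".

total

Compare letters: b→j is +8, a→i is +8, t→b is +8 — a constant shift. It's a constant shift of +8 (ROT8).
Reversing it on bwbit: b−8=t, w−8=o, b−8=t, i−8=a, t−8=l.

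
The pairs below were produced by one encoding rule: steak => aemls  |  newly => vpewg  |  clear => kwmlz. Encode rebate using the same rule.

Shifts by position in steak: pos 0: s→a (+8), pos 1: t→e (+11), pos 2: e→m (+8), pos 3: a→l (+11) — repeating every 2. A repeating key of period 2 is used — shifts +8, +11 over and over.
For rebate: r+8=z, e+11=p, b+8=j, a+11=l, t+8=b, e+11=p.

zpjlbp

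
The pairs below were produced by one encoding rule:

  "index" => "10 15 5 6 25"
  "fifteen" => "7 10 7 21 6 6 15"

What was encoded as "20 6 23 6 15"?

i is letter #9 and maps to 10: an offset of 1. Each letter is replaced by its alphabet position (a=1..z=26) + 1.
Reversing it on 20 6 23 6 15: 20→(20−1)÷1=19=s, 6→(6−1)÷1=5=e, 23→(23−1)÷1=22=v, 6→(6−1)÷1=5=e, 15→(15−1)÷1=14=n.

seven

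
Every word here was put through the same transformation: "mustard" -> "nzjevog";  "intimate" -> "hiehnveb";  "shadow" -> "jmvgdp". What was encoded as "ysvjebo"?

plaster

m(12)→n(13) and u(20)→z(25) fit y≡21x+21 (mod 26); the inverse of 21 mod 26 is 5. Each letter's alphabet position (a=0..z=25) is mapped through 21·x+21 mod 26 — an affine cipher.
Decoding ysvjebo: y(24)→5·(24−21)≡15=p; s(18)→5·(18−21)≡11=l; v(21)→5·(21−21)≡0=a; j(9)→5·(9−21)≡18=s; e(4)→5·(4−21)≡19=t; b(1)→5·(1−21)≡4=e; o(14)→5·(14−21)≡17=r (all mod 26).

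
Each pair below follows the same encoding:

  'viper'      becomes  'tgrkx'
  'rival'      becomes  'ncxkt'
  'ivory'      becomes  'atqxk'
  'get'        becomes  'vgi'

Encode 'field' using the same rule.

fngkh

The output letters match the input read backwards, each shifted +2: viper reversed is repiv. The word is reversed, then every letter is shifted forward by 2.
Applying it to field: reverse → dleif; then shift: d+2=f, l+2=n, e+2=g, i+2=k, f+2=h.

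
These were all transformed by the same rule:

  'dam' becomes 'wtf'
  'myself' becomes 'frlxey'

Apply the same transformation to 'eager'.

xtzxk

This is a Caesar cipher with shift 19.
For eager: e+19=x, a+19=t, g+19=z, e+19=x, r+19=k.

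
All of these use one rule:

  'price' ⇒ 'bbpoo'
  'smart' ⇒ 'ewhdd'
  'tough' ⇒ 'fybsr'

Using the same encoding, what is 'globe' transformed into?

svvno

Shifts by position in price: pos 0: p→b (+12), pos 1: r→b (+10), pos 2: i→p (+7), pos 3: c→o (+12), pos 4: e→o (+10) — repeating every 3. It's a Vigenère-style cipher with numeric key [12,10,7]: position i shifts by key[i mod 3].
Applying it to globe: g+12=s, l+10=v, o+7=v, b+12=n, e+10=o.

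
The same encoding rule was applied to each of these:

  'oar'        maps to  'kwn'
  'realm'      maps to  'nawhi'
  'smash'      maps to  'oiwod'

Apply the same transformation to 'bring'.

xnejc

Compare letters: o→k is +22, a→w is +22, r→n is +22 — a constant shift. Every letter moves 22 places later in the alphabet, wrapping around z→a.
For bring: b+22=x, r+22=n, i+22=e, n+22=j, g+22=c.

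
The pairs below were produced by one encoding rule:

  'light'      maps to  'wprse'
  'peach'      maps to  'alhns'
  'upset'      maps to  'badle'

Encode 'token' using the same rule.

evvly

Two shifts are in play — +7 for a/e/i/o/u, +11 for every other letter.
Applying it to token: t(cons)+11=e, o(vowel)+7=v, k(cons)+11=v, e(vowel)+7=l, n(cons)+11=y.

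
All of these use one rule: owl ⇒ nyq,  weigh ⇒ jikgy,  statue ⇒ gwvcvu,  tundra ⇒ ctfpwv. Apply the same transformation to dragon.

pqictf

The output letters match the input read backwards, each shifted +2: owl reversed is lwo. The word is reversed, then every letter is shifted forward by 2.
On dragon: reverse → nogard; then shift: n+2=p, o+2=q, g+2=i, a+2=c, r+2=t, d+2=f.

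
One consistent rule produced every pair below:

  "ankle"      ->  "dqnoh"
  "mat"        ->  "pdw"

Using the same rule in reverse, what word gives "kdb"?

Each letter is shifted forward by 3 in the alphabet (a Caesar shift of +3).
Decoding kdb: k−3=h, d−3=a, b−3=y.

hay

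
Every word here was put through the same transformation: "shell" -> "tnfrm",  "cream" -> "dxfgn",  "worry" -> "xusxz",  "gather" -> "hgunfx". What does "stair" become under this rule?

Shifts by position in shell: pos 0: s→t (+1), pos 1: h→n (+6), pos 2: e→f (+1), pos 3: l→r (+6) — repeating every 2. A repeating key of period 2 is used — shifts +1, +6 over and over.
On stair: s+1=t, t+6=z, a+1=b, i+6=o, r+1=s.

tzbos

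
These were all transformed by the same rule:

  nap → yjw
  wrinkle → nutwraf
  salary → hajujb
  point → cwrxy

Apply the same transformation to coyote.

ncxhxl

The output letters match the input read backwards, each shifted +9: nap reversed is pan. Two steps: reverse the string, then apply a Caesar shift of +9.
Applying it to coyote: reverse → etoyoc; then shift: e+9=n, t+9=c, o+9=x, y+9=h, o+9=x, c+9=l.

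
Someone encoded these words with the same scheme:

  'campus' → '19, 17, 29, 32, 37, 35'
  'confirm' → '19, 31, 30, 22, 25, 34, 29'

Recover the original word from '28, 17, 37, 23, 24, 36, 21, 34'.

laughter

Letters become their 1-based position plus 16 (so a→17, b→18, …).
Reversing it on 28, 17, 37, 23, 24, 36, 21, 34: 28→(28−16)÷1=12=l, 17→(17−16)÷1=1=a, 37→(37−16)÷1=21=u, 23→(23−16)÷1=7=g, 24→(24−16)÷1=8=h, 36→(36−16)÷1=20=t, 21→(21−16)÷1=5=e, 34→(34−16)÷1=18=r.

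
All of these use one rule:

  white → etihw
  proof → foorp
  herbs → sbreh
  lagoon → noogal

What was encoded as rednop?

ponder

The output letters match the input read backwards: white reversed is etihw. The word is simply reversed.
Undoing it on rednop: then reverse → ponder.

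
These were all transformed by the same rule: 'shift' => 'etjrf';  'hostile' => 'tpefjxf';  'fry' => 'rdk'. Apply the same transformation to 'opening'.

pbfzjzs

The shift depends on letter class: consonant s→e is +12, but vowel i→j is +1. The rule splits by letter class: vowels +1, consonants +12.
For opening: o(vowel)+1=p, p(cons)+12=b, e(vowel)+1=f, n(cons)+12=z, i(vowel)+1=j, n(cons)+12=z, g(cons)+12=s.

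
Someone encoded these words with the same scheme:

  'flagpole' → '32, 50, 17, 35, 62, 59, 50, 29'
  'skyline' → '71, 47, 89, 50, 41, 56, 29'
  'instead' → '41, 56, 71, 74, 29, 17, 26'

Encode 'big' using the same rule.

20, 41, 35

f(#6)→32 and l(#12)→50: differences scale by 3, so n = 3·pos + 14. Each letter becomes 3×(its alphabet position, a=1..z=26) + 14.
For big: b=2→20, i=9→41, g=7→35.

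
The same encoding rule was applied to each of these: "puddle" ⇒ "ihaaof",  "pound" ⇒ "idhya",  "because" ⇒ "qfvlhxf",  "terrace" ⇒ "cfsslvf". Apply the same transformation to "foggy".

This is an affine cipher: with a=0,…,z=25, each position x becomes (5x+11) mod 26.
For foggy: f(5)→5·5+11≡10=k; o(14)→5·14+11≡3=d; g(6)→5·6+11≡15=p; g(6)→5·6+11≡15=p; y(24)→5·24+11≡1=b (all mod 26).

kdppb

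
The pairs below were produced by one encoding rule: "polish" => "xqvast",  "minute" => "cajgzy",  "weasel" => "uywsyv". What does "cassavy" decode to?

missile

p(15)→x(23) and o(14)→q(16) fit y≡7x+22 (mod 26); the inverse of 7 mod 26 is 15. Treating letters as 0–25, the rule is x ↦ 7x + 22 (mod 26).
Decoding cassavy: c(2)→15·(2−22)≡12=m; a(0)→15·(0−22)≡8=i; s(18)→15·(18−22)≡18=s; s(18)→15·(18−22)≡18=s; a(0)→15·(0−22)≡8=i; v(21)→15·(21−22)≡11=l; y(24)→15·(24−22)≡4=e (all mod 26).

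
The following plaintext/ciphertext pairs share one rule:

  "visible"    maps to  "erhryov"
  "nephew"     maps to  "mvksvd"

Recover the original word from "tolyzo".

Each pair mirrors across the alphabet (v↔e, i↔r, s↔h): positions sum to 25. Each letter is replaced by its mirror in the alphabet: a↔z, b↔y, c↔x, and so on (the Atbash cipher).
Decoding tolyzo: t↔g, o↔l, l↔o, y↔b, z↔a, o↔l.

global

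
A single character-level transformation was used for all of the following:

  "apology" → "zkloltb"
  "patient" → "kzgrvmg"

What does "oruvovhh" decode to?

Each pair mirrors across the alphabet (a↔z, p↔k, o↔l): positions sum to 25. Letters are reflected about the middle of the alphabet (position → 25−position): Atbash.
Undoing it on oruvovhh: o↔l, r↔i, u↔f, v↔e, o↔l, v↔e, h↔s, h↔s.

lifeless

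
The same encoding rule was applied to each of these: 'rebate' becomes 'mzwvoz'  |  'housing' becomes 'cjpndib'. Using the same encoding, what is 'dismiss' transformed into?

ydnhdnn

This is a Caesar cipher with shift 21.
On dismiss: d+21=y, i+21=d, s+21=n, m+21=h, i+21=d, s+21=n, s+21=n.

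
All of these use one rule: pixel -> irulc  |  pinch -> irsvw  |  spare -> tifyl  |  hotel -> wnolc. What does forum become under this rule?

p(15)→i(8) and i(8)→r(17) fit y≡21x+5 (mod 26); the inverse of 21 mod 26 is 5. Each letter's alphabet position (a=0..z=25) is mapped through 21·x+5 mod 26 — an affine cipher.
Applying it to forum: f(5)→21·5+5≡6=g; o(14)→21·14+5≡13=n; r(17)→21·17+5≡24=y; u(20)→21·20+5≡9=j; m(12)→21·12+5≡23=x (all mod 26).

gnyjx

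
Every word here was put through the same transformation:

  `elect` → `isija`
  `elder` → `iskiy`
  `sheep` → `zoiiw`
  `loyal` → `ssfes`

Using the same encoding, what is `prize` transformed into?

The shift depends on letter class: consonant l→s is +7, but vowel e→i is +4. Two shifts are in play — +4 for a/e/i/o/u, +7 for every other letter.
For prize: p(cons)+7=w, r(cons)+7=y, i(vowel)+4=m, z(cons)+7=g, e(vowel)+4=i.

wymgi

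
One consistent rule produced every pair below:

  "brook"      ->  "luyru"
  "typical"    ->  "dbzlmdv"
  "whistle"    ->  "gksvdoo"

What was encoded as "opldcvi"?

Shifts by position in brook: pos 0: b→l (+10), pos 1: r→u (+3), pos 2: o→y (+10), pos 3: o→r (+3) — repeating every 2. The shifts repeat in a cycle of length 2: positions 0,1,… shift by +10, +3, then the pattern repeats.
Reversing it on opldcvi: o−10=e, p−3=m, l−10=b, d−3=a, c−10=s, v−3=s, i−10=y.

embassy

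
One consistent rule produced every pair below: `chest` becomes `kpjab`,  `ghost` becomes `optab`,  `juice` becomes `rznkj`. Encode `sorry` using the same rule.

Vowels shift forward by 5 and consonants shift forward by 8.
On sorry: s(cons)+8=a, o(vowel)+5=t, r(cons)+8=z, r(cons)+8=z, y(cons)+8=g.

atzzg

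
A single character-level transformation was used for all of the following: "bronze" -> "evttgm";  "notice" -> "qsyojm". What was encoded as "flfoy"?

chair

Each letter shifts forward by (position + 3), i.e. 3, 4, 5, … — the shift grows by one for each successive letter.
Decoding flfoy: f−3=c, l−4=h, f−5=a, o−6=i, y−7=r.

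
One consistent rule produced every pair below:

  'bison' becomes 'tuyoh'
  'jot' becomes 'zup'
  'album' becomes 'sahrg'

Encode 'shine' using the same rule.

ktony

The output letters match the input read backwards, each shifted +6: bison reversed is nosib. Two steps: reverse the string, then apply a Caesar shift of +6.
Applying it to shine: reverse → enihs; then shift: e+6=k, n+6=t, i+6=o, h+6=n, s+6=y.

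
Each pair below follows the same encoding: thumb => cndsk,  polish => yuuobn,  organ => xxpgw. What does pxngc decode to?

great

Shifts by position in thumb: pos 0: t→c (+9), pos 1: h→n (+6), pos 2: u→d (+9), pos 3: m→s (+6) — repeating every 2. A repeating key of period 2 is used — shifts +9, +6 over and over.
Undoing it on pxngc: p−9=g, x−6=r, n−9=e, g−6=a, c−9=t.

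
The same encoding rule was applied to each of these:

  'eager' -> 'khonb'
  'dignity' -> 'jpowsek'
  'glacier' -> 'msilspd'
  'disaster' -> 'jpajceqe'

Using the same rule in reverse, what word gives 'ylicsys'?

seating

In eager: e→k is +6, a→h is +7, g→o is +8, e→n is +9 — the shift increases by 1 each position. Letter i (0-indexed) is shifted by i+6, so successive shifts are 6, 7, 8, ….
Undoing it on ylicsys: y−6=s, l−7=e, i−8=a, c−9=t, s−10=i, y−11=n, s−12=g.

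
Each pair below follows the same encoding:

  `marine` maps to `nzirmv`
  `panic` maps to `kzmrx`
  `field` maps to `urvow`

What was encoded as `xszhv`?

Each pair mirrors across the alphabet (m↔n, a↔z, r↔i): positions sum to 25. Each letter is replaced by its mirror in the alphabet: a↔z, b↔y, c↔x, and so on (the Atbash cipher).
Reversing it on xszhv: x↔c, s↔h, z↔a, h↔s, v↔e.

chase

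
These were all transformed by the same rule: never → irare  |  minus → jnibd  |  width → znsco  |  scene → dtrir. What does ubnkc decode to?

n(13)→i(8) and e(4)→r(17) fit y≡25x+21 (mod 26); the inverse of 25 mod 26 is 25. This is an affine cipher: with a=0,…,z=25, each position x becomes (25x+21) mod 26.
Decoding ubnkc: u(20)→25·(20−21)≡1=b; b(1)→25·(1−21)≡20=u; n(13)→25·(13−21)≡8=i; k(10)→25·(10−21)≡11=l; c(2)→25·(2−21)≡19=t (all mod 26).

built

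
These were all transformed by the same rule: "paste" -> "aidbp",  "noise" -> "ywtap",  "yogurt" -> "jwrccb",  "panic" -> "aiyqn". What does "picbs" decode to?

earth

Shifts by position in paste: pos 0: p→a (+11), pos 1: a→i (+8), pos 2: s→d (+11), pos 3: t→b (+8) — repeating every 2. The shifts repeat in a cycle of length 2: positions 0,1,… shift by +11, +8, then the pattern repeats.
Undoing it on picbs: p−11=e, i−8=a, c−11=r, b−8=t, s−11=h.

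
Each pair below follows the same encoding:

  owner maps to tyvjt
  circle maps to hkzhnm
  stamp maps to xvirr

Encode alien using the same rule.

fnqjp

The shifts repeat in a cycle of length 3: positions 0,1,… shift by +5, +2, +8, then the pattern repeats.
On alien: a+5=f, l+2=n, i+8=q, e+5=j, n+2=p.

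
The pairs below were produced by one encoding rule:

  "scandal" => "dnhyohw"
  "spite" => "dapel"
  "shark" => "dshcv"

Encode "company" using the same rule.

nvxahyj

The shift depends on letter class: consonant s→d is +11, but vowel a→h is +7. Vowels shift forward by 7 and consonants shift forward by 11.
On company: c(cons)+11=n, o(vowel)+7=v, m(cons)+11=x, p(cons)+11=a, a(vowel)+7=h, n(cons)+11=y, y(cons)+11=j.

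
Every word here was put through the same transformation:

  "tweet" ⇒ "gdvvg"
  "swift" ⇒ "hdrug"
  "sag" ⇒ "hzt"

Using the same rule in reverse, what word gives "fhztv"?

Each pair mirrors across the alphabet (t↔g, w↔d, e↔v): positions sum to 25. Each letter is replaced by its mirror in the alphabet: a↔z, b↔y, c↔x, and so on (the Atbash cipher).
Decoding fhztv: f↔u, h↔s, z↔a, t↔g, v↔e.

usage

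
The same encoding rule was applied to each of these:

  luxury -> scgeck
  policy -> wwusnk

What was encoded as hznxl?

arena

In luxury: l→s is +7, u→c is +8, x→g is +9, u→e is +10 — the shift increases by 1 each position. Letter i (0-indexed) is shifted by i+7, so successive shifts are 7, 8, 9, ….
Undoing it on hznxl: h−7=a, z−8=r, n−9=e, x−10=n, l−11=a.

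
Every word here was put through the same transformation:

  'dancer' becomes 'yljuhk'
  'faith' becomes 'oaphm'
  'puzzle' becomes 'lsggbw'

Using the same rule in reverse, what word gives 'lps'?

lie

The output letters match the input read backwards, each shifted +7: dancer reversed is recnad. The word is reversed, then every letter is shifted forward by 7.
Reversing it on lps: shift back: l−7=e, p−7=i, s−7=l → eil; then reverse → lie.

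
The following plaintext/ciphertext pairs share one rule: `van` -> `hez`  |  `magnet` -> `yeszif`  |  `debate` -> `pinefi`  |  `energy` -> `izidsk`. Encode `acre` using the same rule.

eodi

The rule splits by letter class: vowels +4, consonants +12.
For acre: a(vowel)+4=e, c(cons)+12=o, r(cons)+12=d, e(vowel)+4=i.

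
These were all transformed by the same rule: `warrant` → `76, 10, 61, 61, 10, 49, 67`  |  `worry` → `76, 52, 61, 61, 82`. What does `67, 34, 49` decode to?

w(#23)→76 and a(#1)→10: differences scale by 3, so n = 3·pos + 7. With a=1..z=26, the number is 3·pos + 7.
Reversing it on 67, 34, 49: 67→(67−7)÷3=20=t, 34→(34−7)÷3=9=i, 49→(49−7)÷3=14=n.

tin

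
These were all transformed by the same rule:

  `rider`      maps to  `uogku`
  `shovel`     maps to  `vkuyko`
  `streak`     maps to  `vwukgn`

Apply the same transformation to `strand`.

The shift depends on letter class: consonant r→u is +3, but vowel i→o is +6. Two shifts are in play — +6 for a/e/i/o/u, +3 for every other letter.
On strand: s(cons)+3=v, t(cons)+3=w, r(cons)+3=u, a(vowel)+6=g, n(cons)+3=q, d(cons)+3=g.

vwugqg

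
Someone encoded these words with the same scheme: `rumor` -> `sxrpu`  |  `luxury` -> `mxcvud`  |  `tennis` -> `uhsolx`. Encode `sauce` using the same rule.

Shifts by position in rumor: pos 0: r→s (+1), pos 1: u→x (+3), pos 2: m→r (+5), pos 3: o→p (+1), pos 4: r→u (+3) — repeating every 3. A repeating key of period 3 is used — shifts +1, +3, +5 over and over.
For sauce: s+1=t, a+3=d, u+5=z, c+1=d, e+3=h.

tdzdh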